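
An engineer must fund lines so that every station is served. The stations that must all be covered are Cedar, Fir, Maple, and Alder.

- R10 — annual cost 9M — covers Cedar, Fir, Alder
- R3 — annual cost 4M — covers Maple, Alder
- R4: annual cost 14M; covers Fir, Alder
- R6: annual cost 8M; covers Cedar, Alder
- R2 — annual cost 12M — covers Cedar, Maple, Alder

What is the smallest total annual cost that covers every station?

Choose R10 and R3: together they cover Cedar, Fir, Maple, Alder — every station.
Total annual cost: 9 + 4 = 13.
No cover costs less than 13.

13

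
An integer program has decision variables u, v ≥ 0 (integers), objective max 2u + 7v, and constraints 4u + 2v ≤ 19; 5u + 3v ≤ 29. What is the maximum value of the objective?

63

Relaxing integrality, the LP optimum is 66.50 at (u,v) = (0, 9.5), which is not an integer point.
(u,v)=(0,9): 4·0+2·9=18≤19, 5·0+3·9=27≤29, objective 63.
(u,v)=(0,8): 4·0+2·8=16≤19, 5·0+3·8=24≤29, objective 56.
The best lattice point is (0,9), giving 63.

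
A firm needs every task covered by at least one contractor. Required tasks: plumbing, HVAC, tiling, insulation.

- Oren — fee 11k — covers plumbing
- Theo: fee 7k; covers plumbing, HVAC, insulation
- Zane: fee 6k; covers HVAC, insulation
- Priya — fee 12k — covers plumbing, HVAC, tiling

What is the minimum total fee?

18

This is an integer covering problem.
The greedy cost-per-new-task heuristic would pick Theo and Priya for 19, but a cheaper cover exists.
Choose Zane and Priya: together they cover plumbing, HVAC, tiling, insulation — every task.
Total fee: 6 + 12 = 18.
No cover costs less than 18.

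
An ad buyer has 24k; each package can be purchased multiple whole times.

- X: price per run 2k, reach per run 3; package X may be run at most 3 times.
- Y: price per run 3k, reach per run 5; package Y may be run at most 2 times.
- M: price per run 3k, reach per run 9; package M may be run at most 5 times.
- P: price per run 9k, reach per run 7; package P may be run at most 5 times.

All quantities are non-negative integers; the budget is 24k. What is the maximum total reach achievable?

59

Take 3×X, 1×Y, and 5×M: price 24 ≤ 24, reach 3·3 + 1·5 + 5·9 = 59.
M has the best ratio (9/3) and is taken to its limit of 5; remaining capacity is filled optimally with the others.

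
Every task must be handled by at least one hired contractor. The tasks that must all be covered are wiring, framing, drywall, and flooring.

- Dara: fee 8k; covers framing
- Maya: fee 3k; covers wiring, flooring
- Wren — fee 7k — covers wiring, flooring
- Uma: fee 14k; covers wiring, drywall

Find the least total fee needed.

Choose Dara, Maya, and Uma: together they cover wiring, framing, drywall, flooring — every task.
Total fee: 8 + 3 + 14 = 25.
No cover costs less than 25.

25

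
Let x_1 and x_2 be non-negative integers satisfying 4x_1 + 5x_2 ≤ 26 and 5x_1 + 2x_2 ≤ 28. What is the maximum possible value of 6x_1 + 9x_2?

45

(x_1,x_2)=(0,5): 4·0+5·5=25≤26, 5·0+2·5=10≤28, objective 45.
(x_1,x_2)=(1,4): 4·1+5·4=24≤26, 5·1+2·4=13≤28, objective 42.
(x_1,x_2)=(0,4): 4·0+5·4=20≤26, 5·0+2·4=8≤28, objective 36.
No feasible integer point exceeds 45.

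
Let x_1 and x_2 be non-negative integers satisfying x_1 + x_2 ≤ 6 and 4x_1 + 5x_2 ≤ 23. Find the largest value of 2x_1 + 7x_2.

The continuous relaxation peaks at (0, 4.6) with value 32.20; rounding to a feasible lattice point costs some objective.
(x_1,x_2)=(0,4): 1·0+1·4=4≤6, 4·0+5·4=20≤23, objective 28.
(x_1,x_2)=(1,3): 1·1+1·3=4≤6, 4·1+5·3=19≤23, objective 23.
The best lattice point is (0,4), giving 28.

28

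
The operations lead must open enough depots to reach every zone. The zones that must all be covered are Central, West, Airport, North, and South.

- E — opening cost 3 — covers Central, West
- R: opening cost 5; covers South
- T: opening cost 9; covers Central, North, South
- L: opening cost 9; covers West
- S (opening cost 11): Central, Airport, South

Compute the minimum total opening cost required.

This is a weighted set-cover instance.
Choose E, T, and S: together they cover Central, West, Airport, North, South — every zone.
Total opening cost: 3 + 9 + 11 = 23.

23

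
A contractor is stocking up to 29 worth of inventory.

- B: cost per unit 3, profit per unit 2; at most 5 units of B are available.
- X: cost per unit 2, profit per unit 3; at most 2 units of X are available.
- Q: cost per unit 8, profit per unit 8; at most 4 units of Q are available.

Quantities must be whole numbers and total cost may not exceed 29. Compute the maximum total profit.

30

This is a bounded integer knapsack.
X has the best ratio (3/2); taking only X gives at most 2×3 = 6 (stopped by the supply cap of 2).
Mixing does better — 2×X and 3×Q: cost 28 ≤ 29, profit 2·3 + 3·8 = 30.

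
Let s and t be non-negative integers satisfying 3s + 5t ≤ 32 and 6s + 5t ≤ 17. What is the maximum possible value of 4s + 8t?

(s,t)=(0,3): 3·0+5·3=15≤32, 6·0+5·3=15≤17, objective 24.
(s,t)=(1,2): 3·1+5·2=13≤32, 6·1+5·2=16≤17, objective 20.
Maximum is 24 at (s,t)=(0,3).

24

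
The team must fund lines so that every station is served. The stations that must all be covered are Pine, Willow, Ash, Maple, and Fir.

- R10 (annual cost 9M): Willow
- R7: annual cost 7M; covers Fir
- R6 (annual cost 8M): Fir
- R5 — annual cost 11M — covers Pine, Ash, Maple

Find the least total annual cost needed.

27

Choose R10, R7, and R5: together they cover Pine, Willow, Ash, Maple, Fir — every station.
Total annual cost: 9 + 7 + 11 = 27.
No cover costs less than 27.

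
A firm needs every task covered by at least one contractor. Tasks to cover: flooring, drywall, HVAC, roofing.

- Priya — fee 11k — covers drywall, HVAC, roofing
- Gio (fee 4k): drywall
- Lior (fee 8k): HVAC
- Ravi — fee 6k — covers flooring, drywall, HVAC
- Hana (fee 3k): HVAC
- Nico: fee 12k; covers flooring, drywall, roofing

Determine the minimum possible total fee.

15

This is a weighted set-cover instance.
The greedy cost-per-new-task heuristic would pick Ravi and Priya for 17, but a cheaper cover exists.
Choose Hana and Nico: together they cover flooring, drywall, HVAC, roofing — every task.
Total fee: 3 + 12 = 15.
No cover costs less than 15.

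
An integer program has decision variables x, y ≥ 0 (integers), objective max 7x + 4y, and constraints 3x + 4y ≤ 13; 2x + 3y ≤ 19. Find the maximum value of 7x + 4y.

Relaxing integrality, the LP optimum is 30.33 at (x,y) = (4.33, 0), which is not an integer point.
(x,y)=(4,0) is feasible, giving 28.
(x,y)=(3,1) is feasible, giving 25.
(x,y)=(3,0) is feasible, giving 21.
The best lattice point is (4,0), giving 28.

28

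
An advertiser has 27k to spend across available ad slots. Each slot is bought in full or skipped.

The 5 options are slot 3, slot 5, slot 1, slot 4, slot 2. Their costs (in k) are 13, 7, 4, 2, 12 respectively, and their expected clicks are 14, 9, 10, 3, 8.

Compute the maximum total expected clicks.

Take slot 3, slot 5, slot 1, and slot 4: cost 13 + 7 + 4 + 2 = 26 ≤ 27, expected clicks 14 + 9 + 10 + 3 = 36.
No other feasible combination does better.

36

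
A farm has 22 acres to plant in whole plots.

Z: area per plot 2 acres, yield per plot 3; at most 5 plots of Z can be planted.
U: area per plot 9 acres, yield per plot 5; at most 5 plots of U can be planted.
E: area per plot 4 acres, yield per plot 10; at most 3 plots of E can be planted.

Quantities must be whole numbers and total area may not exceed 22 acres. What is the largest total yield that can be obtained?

45

This is a bounded integer knapsack.
4×Z and 3×E: area 20 ≤ 22, yield 4·3 + 3·10 = 42.
5×Z and 3×E: area 22 ≤ 22, yield 5·3 + 3·10 = 45.
Best is 45.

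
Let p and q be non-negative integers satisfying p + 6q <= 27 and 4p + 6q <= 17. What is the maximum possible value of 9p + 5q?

36

The continuous relaxation peaks at (4.25, 0) with value 38.25; rounding to a feasible lattice point costs some objective.
(p,q)=(4,0): 1·4+6·0=4≤27, 4·4+6·0=16≤17, objective 36.
(p,q)=(3,0): 1·3+6·0=3≤27, 4·3+6·0=12≤17, objective 27.
No feasible integer point exceeds 36.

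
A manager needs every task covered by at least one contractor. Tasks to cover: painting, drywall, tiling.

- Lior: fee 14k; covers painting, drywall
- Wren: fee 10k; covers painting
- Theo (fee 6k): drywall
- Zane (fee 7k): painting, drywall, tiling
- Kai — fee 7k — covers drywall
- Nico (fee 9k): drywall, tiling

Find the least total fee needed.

This is a weighted set-cover instance.
Zane alone covers painting, drywall, tiling — every task.
Total fee: 7.

7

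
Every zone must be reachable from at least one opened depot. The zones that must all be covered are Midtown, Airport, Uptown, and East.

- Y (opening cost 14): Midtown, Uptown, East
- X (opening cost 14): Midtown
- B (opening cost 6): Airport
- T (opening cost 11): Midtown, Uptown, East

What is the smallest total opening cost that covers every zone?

17

Choose B and T: together they cover Midtown, Airport, Uptown, East — every zone.
Total opening cost: 6 + 11 = 17.
No cover costs less than 17.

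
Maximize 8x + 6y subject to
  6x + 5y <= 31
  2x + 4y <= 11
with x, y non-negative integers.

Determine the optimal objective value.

40

(x,y)=(5,0) is feasible, giving 40.
(x,y)=(4,0) is feasible, giving 32.
The best lattice point is (5,0), giving 40.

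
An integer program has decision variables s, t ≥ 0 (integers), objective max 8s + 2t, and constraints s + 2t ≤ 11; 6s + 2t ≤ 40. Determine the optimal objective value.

(s,t)=(6,2): 1·6+2·2=10≤11, 6·6+2·2=40≤40, objective 52.
(s,t)=(6,1): 1·6+2·1=8≤11, 6·6+2·1=38≤40, objective 50.
(s,t)=(6,0): 1·6+2·0=6≤11, 6·6+2·0=36≤40, objective 48.
No feasible integer point exceeds 52.

52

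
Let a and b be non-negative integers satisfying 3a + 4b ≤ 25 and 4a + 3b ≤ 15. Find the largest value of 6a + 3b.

The continuous relaxation peaks at (3.75, 0) with value 22.50; rounding to a feasible lattice point costs some objective.
(a,b)=(3,1): 3·3+4·1=13≤25, 4·3+3·1=15≤15, objective 21.
(a,b)=(3,0): 3·3+4·0=9≤25, 4·3+3·0=12≤15, objective 18.
(a,b)=(2,2): 3·2+4·2=14≤25, 4·2+3·2=14≤15, objective 18.
No feasible integer point exceeds 21.

21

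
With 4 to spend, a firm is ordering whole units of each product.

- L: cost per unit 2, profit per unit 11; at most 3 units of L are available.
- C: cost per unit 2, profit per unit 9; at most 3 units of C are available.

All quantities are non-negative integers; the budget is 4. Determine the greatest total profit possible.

L has the best ratio (11/2); taking only L gives at most 2×11 = 22 (stopped by the cost limit).
Optimal: 2×L: cost 4 ≤ 4, profit 2·11 = 22.

22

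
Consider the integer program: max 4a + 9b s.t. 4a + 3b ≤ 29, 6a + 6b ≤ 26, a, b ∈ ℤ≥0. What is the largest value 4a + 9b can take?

36

The continuous relaxation peaks at (0, 4.33) with value 39.00; rounding to a feasible lattice point costs some objective.
(a,b)=(0,4): 4·0+3·4=12≤29, 6·0+6·4=24≤26, objective 36.
(a,b)=(1,3): 4·1+3·3=13≤29, 6·1+6·3=24≤26, objective 31.
No feasible integer point exceeds 36.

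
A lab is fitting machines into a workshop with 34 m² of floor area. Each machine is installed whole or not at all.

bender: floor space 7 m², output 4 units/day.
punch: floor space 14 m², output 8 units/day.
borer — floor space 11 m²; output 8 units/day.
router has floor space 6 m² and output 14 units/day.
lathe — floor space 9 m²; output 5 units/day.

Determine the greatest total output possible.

31

This is an integer program with binary decision variables.
borer + router + lathe: floor space 11 + 6 + 9 = 26 ≤ 34, output 8 + 14 + 5 = 27.
bender + borer + router + lathe: floor space 7 + 11 + 6 + 9 = 33 ≤ 34, output 4 + 8 + 14 + 5 = 31.
punch + borer + router: floor space 14 + 11 + 6 = 31 ≤ 34, output 8 + 8 + 14 = 30.
Best is bender, borer, router, and lathe with total output 31.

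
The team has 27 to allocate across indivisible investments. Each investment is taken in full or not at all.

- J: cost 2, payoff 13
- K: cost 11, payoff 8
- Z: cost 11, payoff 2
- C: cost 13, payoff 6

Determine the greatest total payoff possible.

This is an integer program with binary decision variables.
J + K + Z: cost 2 + 11 + 11 = 24 ≤ 27, payoff 13 + 8 + 2 = 23.
J + K + C: cost 2 + 11 + 13 = 26 ≤ 27, payoff 13 + 8 + 6 = 27.
Best is J, K, and C with total payoff 27.

27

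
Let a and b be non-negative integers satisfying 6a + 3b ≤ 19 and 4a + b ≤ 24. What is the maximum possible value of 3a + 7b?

Relaxing integrality, the LP optimum is 44.33 at (a,b) = (0, 6.33), which is not an integer point.
(a,b)=(0,6): 6·0+3·6=18≤19, 4·0+1·6=6≤24, objective 42.
(a,b)=(0,5): 6·0+3·5=15≤19, 4·0+1·5=5≤24, objective 35.
No feasible integer point exceeds 42.

42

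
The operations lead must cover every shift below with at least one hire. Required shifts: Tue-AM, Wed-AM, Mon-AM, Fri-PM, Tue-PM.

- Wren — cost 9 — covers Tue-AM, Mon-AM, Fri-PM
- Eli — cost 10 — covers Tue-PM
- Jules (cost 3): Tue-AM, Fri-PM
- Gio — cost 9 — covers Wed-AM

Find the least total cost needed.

The greedy cost-per-new-shift heuristic would pick Jules, Wren, Gio, and Eli for 31, but a cheaper cover exists.
Choose Wren, Eli, and Gio: together they cover Tue-AM, Wed-AM, Mon-AM, Fri-PM, Tue-PM — every shift.
Total cost: 9 + 10 + 9 = 28.
No cover costs less than 28.

28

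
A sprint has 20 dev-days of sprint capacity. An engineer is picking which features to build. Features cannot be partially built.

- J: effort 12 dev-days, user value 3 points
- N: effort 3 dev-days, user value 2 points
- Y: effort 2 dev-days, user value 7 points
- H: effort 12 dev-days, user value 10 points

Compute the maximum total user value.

This is an integer program with binary decision variables.
Take N, Y, and H: effort 3 + 2 + 12 = 17 ≤ 20, user value 2 + 7 + 10 = 19.
No other feasible combination does better.

19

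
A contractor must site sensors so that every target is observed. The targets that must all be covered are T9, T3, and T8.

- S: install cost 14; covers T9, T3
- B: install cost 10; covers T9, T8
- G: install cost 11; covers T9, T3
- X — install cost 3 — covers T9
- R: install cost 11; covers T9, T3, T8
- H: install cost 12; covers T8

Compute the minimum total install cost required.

The greedy cost-per-new-target heuristic would pick X and R for 14, but a cheaper cover exists.
R alone covers T9, T3, T8 — every target.
Total install cost: 11.
No cover costs less than 11.

11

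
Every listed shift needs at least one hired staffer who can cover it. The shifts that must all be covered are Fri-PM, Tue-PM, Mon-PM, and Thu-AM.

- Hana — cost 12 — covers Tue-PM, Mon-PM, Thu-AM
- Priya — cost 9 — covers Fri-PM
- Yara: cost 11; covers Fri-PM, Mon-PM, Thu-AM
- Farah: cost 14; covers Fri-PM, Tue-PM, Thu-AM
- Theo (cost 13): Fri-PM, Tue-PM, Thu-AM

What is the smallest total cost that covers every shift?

The greedy cost-per-new-shift heuristic would pick Yara and Hana for 23, but a cheaper cover exists.
Choose Hana and Priya: together they cover Fri-PM, Tue-PM, Mon-PM, Thu-AM — every shift.
Total cost: 12 + 9 = 21.
No cover costs less than 21.

21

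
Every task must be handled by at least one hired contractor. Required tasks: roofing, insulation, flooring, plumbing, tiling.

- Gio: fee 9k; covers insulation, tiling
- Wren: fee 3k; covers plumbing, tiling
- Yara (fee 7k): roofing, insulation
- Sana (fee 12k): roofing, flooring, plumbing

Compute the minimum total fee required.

Choose Gio and Sana: together they cover roofing, insulation, flooring, plumbing, tiling — every task.
Total fee: 9 + 12 = 21.

21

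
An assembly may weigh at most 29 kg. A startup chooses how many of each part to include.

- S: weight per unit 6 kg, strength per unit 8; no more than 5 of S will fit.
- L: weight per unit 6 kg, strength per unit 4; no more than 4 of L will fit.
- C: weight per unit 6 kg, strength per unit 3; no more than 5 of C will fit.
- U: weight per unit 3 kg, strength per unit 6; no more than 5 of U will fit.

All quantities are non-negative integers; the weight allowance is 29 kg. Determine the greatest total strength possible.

46

This is a bounded integer knapsack.
Take 2×S and 5×U: weight 27 ≤ 29, strength 2·8 + 5·6 = 46.
U has the best ratio (6/3) and is taken to its limit of 5; remaining capacity is filled optimally with the others.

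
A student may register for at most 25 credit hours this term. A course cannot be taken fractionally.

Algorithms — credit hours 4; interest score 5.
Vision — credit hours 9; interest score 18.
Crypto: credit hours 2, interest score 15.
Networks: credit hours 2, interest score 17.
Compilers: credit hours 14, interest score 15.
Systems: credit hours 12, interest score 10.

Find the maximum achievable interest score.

Vision + Crypto + Networks + Systems: credit hours 9 + 2 + 2 + 12 = 25 ≤ 25, interest score 18 + 15 + 17 + 10 = 60.
Algorithms + Vision + Crypto + Networks: credit hours 4 + 9 + 2 + 2 = 17 ≤ 25, interest score 5 + 18 + 15 + 17 = 55.
Algorithms + Crypto + Networks + Compilers: credit hours 4 + 2 + 2 + 14 = 22 ≤ 25, interest score 5 + 15 + 17 + 15 = 52.
Best is Vision, Crypto, Networks, and Systems with total interest score 60.

60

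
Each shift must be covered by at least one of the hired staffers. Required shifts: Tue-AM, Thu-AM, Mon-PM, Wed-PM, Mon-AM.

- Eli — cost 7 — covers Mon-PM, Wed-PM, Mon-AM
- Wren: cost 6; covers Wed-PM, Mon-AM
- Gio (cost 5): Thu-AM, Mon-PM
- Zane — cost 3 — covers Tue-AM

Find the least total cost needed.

14

The greedy cost-per-new-shift heuristic would pick Eli, Zane, and Gio for 15, but a cheaper cover exists.
Choose Wren, Gio, and Zane: together they cover Tue-AM, Thu-AM, Mon-PM, Wed-PM, Mon-AM — every shift.
Total cost: 6 + 5 + 3 = 14.
No cover costs less than 14.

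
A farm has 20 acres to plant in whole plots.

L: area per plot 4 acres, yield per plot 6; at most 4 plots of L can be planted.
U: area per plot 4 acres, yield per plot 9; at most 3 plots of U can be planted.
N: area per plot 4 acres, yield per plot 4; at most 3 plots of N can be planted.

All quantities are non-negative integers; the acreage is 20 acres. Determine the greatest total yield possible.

This is a bounded integer knapsack.
1×L, 3×U, and 1×N: area 20 ≤ 20, yield 1·6 + 3·9 + 1·4 = 37.
2×L and 3×U: area 20 ≤ 20, yield 2·6 + 3·9 = 39.
Best is 39.

39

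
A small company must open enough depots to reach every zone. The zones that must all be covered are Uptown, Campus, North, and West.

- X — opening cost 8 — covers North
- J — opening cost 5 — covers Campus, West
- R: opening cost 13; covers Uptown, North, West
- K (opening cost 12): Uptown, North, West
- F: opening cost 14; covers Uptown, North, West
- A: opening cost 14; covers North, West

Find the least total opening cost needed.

17

Choose J and K: together they cover Uptown, Campus, North, West — every zone.
Total opening cost: 5 + 12 = 17.
No cover costs less than 17.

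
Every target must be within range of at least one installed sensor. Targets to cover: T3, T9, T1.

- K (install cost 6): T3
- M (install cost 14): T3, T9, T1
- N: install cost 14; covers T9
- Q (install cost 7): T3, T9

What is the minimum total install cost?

The greedy cost-per-new-target heuristic would pick Q and M for 21, but a cheaper cover exists.
M alone covers T3, T9, T1 — every target.
Total install cost: 14.
No cover costs less than 14.

14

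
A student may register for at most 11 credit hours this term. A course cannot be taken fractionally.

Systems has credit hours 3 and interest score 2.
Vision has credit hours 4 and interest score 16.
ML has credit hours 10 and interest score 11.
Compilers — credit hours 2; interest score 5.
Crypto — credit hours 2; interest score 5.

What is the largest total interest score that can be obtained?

Vision + Compilers + Crypto: credit hours 4 + 2 + 2 = 8 ≤ 11, interest score 16 + 5 + 5 = 26.
Systems + Vision + Compilers + Crypto: credit hours 3 + 4 + 2 + 2 = 11 ≤ 11, interest score 2 + 16 + 5 + 5 = 28.
Best is Systems, Vision, Compilers, and Crypto with total interest score 28.

28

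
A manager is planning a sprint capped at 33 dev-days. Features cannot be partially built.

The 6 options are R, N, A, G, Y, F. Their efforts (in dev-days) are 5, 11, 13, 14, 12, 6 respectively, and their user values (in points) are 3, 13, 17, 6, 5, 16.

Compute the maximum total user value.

Treat it as a binary knapsack problem.
Allowing fractional choices, the relaxed optimum would be about 47.8, but features are indivisible.
N + A + F: effort 11 + 13 + 6 = 30 ≤ 33, user value 13 + 17 + 16 = 46.
A + G + F: effort 13 + 14 + 6 = 33 ≤ 33, user value 17 + 6 + 16 = 39.
Best is N, A, and F with total user value 46.

46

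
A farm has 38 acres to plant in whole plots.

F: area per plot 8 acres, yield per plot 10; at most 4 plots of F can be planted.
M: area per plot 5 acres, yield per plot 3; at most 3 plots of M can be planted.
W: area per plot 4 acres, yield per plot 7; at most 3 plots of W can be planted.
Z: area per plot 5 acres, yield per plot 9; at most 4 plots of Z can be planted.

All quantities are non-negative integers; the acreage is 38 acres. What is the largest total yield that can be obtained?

60

1×M, 3×W, and 4×Z: area 37 ≤ 38, yield 1·3 + 3·7 + 4·9 = 60.
1×F, 2×W, and 4×Z: area 36 ≤ 38, yield 1·10 + 2·7 + 4·9 = 60.
Best is 60.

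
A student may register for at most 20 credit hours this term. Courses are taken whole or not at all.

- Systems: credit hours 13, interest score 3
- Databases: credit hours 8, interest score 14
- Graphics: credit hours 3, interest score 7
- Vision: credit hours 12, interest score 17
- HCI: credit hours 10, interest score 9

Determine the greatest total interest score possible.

31

Allowing fractional choices, the relaxed optimum would be about 33.8, but courses are indivisible.
Graphics + Vision: credit hours 3 + 12 = 15 ≤ 20, interest score 7 + 17 = 24.
Databases + HCI: credit hours 8 + 10 = 18 ≤ 20, interest score 14 + 9 = 23.
Databases + Vision: credit hours 8 + 12 = 20 ≤ 20, interest score 14 + 17 = 31.
Best is Databases and Vision with total interest score 31.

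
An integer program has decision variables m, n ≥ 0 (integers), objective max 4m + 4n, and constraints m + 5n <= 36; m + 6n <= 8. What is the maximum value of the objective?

32

(m,n)=(8,0) is feasible, giving 32.
(m,n)=(7,0) is feasible, giving 28.
No feasible integer point exceeds 32.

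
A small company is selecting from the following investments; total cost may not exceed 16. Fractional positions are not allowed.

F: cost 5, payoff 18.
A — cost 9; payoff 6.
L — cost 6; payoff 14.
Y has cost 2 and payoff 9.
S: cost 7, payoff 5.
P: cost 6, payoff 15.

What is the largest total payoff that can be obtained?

This is an integer program with binary decision variables.
Allowing fractional choices, the relaxed optimum would be about 49.0, but investments are indivisible.
L + Y + P: cost 6 + 2 + 6 = 14 ≤ 16, payoff 14 + 9 + 15 = 38.
F + Y + P: cost 5 + 2 + 6 = 13 ≤ 16, payoff 18 + 9 + 15 = 42.
F + L + Y: cost 5 + 6 + 2 = 13 ≤ 16, payoff 18 + 14 + 9 = 41.
Best is F, Y, and P with total payoff 42.

42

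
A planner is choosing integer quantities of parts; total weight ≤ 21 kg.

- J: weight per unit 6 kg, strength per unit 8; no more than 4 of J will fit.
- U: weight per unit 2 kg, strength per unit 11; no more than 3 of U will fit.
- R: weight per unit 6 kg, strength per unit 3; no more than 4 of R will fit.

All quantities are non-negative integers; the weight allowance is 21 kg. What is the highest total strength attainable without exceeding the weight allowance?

U has the best ratio (11/2); taking only U gives at most 3×11 = 33 (stopped by the supply cap of 3).
Mixing does better — 2×J and 3×U: weight 18 ≤ 21, strength 2·8 + 3·11 = 49.

49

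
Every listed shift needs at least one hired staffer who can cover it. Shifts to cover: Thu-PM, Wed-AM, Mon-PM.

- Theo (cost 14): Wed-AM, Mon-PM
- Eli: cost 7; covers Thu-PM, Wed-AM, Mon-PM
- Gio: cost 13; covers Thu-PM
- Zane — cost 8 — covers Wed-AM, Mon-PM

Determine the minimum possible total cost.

7

This is an integer covering problem.
Eli alone covers Thu-PM, Wed-AM, Mon-PM — every shift.
Total cost: 7.
No cover costs less than 7.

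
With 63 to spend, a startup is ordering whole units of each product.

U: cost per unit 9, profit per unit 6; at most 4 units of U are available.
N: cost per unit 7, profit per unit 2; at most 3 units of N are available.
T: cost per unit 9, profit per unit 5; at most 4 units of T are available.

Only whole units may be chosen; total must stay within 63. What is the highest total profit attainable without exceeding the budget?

39

U has the best ratio (6/9); taking only U gives at most 4×6 = 24 (stopped by the supply cap of 4).
Mixing does better — 4×U and 3×T: cost 63 ≤ 63, profit 4·6 + 3·5 = 39.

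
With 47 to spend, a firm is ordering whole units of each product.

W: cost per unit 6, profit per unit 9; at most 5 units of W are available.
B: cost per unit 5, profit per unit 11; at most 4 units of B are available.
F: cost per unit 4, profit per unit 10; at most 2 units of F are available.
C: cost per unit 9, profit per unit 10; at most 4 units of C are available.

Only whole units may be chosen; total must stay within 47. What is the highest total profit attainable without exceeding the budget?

4×W, 3×B, and 2×F: cost 47 ≤ 47, profit 4·9 + 3·11 + 2·10 = 89.
3×W, 4×B, and 2×F: cost 46 ≤ 47, profit 3·9 + 4·11 + 2·10 = 91.
Best is 91.

91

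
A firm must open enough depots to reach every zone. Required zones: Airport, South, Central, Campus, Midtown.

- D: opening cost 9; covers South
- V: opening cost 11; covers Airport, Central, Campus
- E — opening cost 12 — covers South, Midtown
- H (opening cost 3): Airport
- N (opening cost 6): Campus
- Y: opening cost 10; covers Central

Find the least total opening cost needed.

This is an integer covering problem.
Choose V and E: together they cover Airport, South, Central, Campus, Midtown — every zone.
Total opening cost: 11 + 12 = 23.

23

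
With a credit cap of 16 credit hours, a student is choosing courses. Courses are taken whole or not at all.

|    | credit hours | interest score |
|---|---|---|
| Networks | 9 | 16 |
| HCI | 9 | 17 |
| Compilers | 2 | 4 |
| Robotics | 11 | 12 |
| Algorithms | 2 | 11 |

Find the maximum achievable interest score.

32

HCI + Compilers + Algorithms: credit hours 9 + 2 + 2 = 13 ≤ 16, interest score 17 + 4 + 11 = 32.
Networks + Compilers + Algorithms: credit hours 9 + 2 + 2 = 13 ≤ 16, interest score 16 + 4 + 11 = 31.
Best is HCI, Compilers, and Algorithms with total interest score 32.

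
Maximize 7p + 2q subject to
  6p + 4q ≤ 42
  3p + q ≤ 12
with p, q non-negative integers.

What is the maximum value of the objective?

28

(p,q)=(4,0): 6·4+4·0=24≤42, 3·4+1·0=12≤12, objective 28.
(p,q)=(3,1): 6·3+4·1=22≤42, 3·3+1·1=10≤12, objective 23.
No feasible integer point exceeds 28.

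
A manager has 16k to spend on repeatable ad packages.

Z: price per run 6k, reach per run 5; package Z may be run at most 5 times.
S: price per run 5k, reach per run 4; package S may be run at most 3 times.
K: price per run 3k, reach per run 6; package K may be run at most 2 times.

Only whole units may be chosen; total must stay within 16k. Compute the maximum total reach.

K has the best ratio (6/3); taking only K gives at most 2×6 = 12 (stopped by the supply cap of 2).
Mixing does better — 2×S and 2×K: price 16 ≤ 16, reach 2·4 + 2·6 = 20.

20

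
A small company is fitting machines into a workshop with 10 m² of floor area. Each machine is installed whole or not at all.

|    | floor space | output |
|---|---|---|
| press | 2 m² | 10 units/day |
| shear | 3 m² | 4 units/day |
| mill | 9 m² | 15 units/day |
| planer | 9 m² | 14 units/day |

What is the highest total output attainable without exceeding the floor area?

planer: floor space 9 ≤ 10, output 14.
mill: floor space 9 ≤ 10, output 15.
press + shear: floor space 2 + 3 = 5 ≤ 10, output 10 + 4 = 14.
Best is mill with total output 15.

15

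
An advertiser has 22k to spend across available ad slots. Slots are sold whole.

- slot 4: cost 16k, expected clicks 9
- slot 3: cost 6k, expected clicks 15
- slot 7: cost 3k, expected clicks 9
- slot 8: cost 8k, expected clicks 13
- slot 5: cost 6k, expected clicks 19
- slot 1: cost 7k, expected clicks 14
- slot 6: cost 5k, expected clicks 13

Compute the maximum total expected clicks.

57

slot 7 + slot 5 + slot 1 + slot 6: cost 3 + 6 + 7 + 5 = 21 ≤ 22, expected clicks 9 + 19 + 14 + 13 = 55.
slot 3 + slot 7 + slot 5 + slot 1: cost 6 + 3 + 6 + 7 = 22 ≤ 22, expected clicks 15 + 9 + 19 + 14 = 57.
slot 3 + slot 7 + slot 5 + slot 6: cost 6 + 3 + 6 + 5 = 20 ≤ 22, expected clicks 15 + 9 + 19 + 13 = 56.
Best is slot 3, slot 7, slot 5, and slot 1 with total expected clicks 57.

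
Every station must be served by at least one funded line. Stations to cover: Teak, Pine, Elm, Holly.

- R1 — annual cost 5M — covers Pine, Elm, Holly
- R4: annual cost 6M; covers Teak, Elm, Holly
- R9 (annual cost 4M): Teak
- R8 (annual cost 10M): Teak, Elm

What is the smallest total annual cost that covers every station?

Choose R1 and R9: together they cover Teak, Pine, Elm, Holly — every station.
Total annual cost: 5 + 4 = 9.
No cover costs less than 9.

9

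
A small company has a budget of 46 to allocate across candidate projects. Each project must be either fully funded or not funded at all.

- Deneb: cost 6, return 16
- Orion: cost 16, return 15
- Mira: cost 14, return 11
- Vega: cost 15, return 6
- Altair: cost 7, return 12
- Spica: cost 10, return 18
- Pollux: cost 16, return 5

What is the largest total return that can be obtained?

61

Allowing fractional choices, the relaxed optimum would be about 66.5, but projects are indivisible.
Deneb + Orion + Altair + Spica: cost 6 + 16 + 7 + 10 = 39 ≤ 46, return 16 + 15 + 12 + 18 = 61.
Deneb + Mira + Altair + Spica: cost 6 + 14 + 7 + 10 = 37 ≤ 46, return 16 + 11 + 12 + 18 = 57.
Deneb + Orion + Mira + Spica: cost 6 + 16 + 14 + 10 = 46 ≤ 46, return 16 + 15 + 11 + 18 = 60.
Best is Deneb, Orion, Altair, and Spica with total return 61.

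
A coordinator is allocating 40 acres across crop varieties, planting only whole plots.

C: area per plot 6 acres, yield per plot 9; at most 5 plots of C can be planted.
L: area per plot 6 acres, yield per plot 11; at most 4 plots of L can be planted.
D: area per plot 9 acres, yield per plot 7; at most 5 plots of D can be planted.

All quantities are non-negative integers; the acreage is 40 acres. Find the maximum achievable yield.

L has the best ratio (11/6); taking only L gives at most 4×11 = 44 (stopped by the supply cap of 4).
Mixing does better — 2×C and 4×L: area 36 ≤ 40, yield 2·9 + 4·11 = 62.

62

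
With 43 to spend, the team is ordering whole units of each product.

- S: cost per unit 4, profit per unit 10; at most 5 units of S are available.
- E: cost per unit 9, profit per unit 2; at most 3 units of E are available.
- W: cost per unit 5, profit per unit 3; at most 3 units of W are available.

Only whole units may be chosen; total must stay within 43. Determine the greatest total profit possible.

Take 5×S and 3×W: cost 35 ≤ 43, profit 5·10 + 3·3 = 59.
S has the best ratio (10/4) and is taken to its limit of 5; remaining capacity is filled optimally with the others.

59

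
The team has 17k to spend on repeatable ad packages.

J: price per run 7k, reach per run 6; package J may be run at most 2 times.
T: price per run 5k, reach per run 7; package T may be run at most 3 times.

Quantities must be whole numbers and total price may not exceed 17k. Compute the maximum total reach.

21

Take 3×T: price 15 ≤ 17, reach 3·7 = 21.
T has the best ratio (7/5) and is taken to its limit of 3; remaining capacity is filled optimally with the others.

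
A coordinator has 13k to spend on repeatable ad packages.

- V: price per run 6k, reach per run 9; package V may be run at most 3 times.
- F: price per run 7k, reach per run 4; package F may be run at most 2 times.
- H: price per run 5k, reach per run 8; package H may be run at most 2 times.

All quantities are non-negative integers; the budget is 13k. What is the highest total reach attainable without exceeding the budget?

H has the best ratio (8/5); taking only H gives at most 2×8 = 16 (stopped by the price limit).
Mixing does better — 2×V: price 12 ≤ 13, reach 2·9 = 18.

18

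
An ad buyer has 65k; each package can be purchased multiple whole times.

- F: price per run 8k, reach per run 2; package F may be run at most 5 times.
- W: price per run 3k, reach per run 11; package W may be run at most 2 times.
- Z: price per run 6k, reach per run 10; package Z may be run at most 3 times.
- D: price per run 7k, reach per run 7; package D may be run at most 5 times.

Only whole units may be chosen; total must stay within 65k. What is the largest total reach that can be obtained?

W has the best ratio (11/3); taking only W gives at most 2×11 = 22 (stopped by the supply cap of 2).
Mixing does better — 2×W, 3×Z, and 5×D: price 59 ≤ 65, reach 2·11 + 3·10 + 5·7 = 87.

87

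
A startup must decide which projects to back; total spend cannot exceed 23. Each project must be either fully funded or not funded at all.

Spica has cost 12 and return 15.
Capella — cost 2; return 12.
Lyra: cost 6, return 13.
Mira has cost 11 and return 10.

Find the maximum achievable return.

Allowing fractional choices, the relaxed optimum would be about 42.7, but projects are indivisible.
Spica + Capella + Lyra: cost 12 + 2 + 6 = 20 ≤ 23, return 15 + 12 + 13 = 40.
Spica + Lyra: cost 12 + 6 = 18 ≤ 23, return 15 + 13 = 28.
Capella + Lyra + Mira: cost 2 + 6 + 11 = 19 ≤ 23, return 12 + 13 + 10 = 35.
Best is Spica, Capella, and Lyra with total return 40.

40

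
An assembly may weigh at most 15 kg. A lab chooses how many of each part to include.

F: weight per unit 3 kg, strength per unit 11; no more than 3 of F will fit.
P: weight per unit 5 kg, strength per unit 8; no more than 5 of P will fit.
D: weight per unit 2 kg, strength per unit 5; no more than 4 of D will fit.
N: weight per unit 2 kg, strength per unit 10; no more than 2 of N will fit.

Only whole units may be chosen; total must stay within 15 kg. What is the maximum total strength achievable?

58

N has the best ratio (10/2); taking only N gives at most 2×10 = 20 (stopped by the supply cap of 2).
Mixing does better — 3×F, 1×D, and 2×N: weight 15 ≤ 15, strength 3·11 + 1·5 + 2·10 = 58.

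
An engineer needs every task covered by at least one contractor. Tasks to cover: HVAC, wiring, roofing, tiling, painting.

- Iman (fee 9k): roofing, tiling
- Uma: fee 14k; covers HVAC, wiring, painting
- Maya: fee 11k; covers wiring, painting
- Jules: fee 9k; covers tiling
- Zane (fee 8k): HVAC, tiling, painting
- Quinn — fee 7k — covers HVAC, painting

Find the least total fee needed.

The greedy cost-per-new-task heuristic would pick Zane, Iman, and Maya for 28, but a cheaper cover exists.
Choose Iman and Uma: together they cover HVAC, wiring, roofing, tiling, painting — every task.
Total fee: 9 + 14 = 23.
No cover costs less than 23.

23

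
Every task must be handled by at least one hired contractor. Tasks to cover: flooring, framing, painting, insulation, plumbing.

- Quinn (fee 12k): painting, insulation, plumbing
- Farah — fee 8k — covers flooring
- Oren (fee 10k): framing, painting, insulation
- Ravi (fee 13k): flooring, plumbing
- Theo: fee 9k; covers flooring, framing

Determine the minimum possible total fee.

21

The greedy cost-per-new-task heuristic would pick Oren and Ravi for 23, but a cheaper cover exists.
Choose Quinn and Theo: together they cover flooring, framing, painting, insulation, plumbing — every task.
Total fee: 12 + 9 = 21.
No cover costs less than 21.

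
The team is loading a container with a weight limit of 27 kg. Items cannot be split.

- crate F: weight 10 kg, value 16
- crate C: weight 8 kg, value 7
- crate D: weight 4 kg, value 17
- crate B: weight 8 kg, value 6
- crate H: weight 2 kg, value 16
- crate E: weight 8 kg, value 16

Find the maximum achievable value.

65

This is a 0-1 knapsack instance.
Allowing fractional choices, the relaxed optimum would be about 67.6, but items are indivisible.
crate F + crate C + crate D + crate H: weight 10 + 8 + 4 + 2 = 24 ≤ 27, value 16 + 7 + 17 + 16 = 56.
crate F + crate D + crate H + crate E: weight 10 + 4 + 2 + 8 = 24 ≤ 27, value 16 + 17 + 16 + 16 = 65.
crate C + crate D + crate H + crate E: weight 8 + 4 + 2 + 8 = 22 ≤ 27, value 7 + 17 + 16 + 16 = 56.
Best is crate F, crate D, crate H, and crate E with total value 65.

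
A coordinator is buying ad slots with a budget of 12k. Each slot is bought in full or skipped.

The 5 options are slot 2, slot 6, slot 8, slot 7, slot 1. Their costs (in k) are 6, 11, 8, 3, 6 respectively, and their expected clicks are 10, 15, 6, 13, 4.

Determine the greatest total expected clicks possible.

23

Allowing fractional choices, the relaxed optimum would be about 27.1, but ad slots are indivisible.
slot 2 + slot 7: cost 6 + 3 = 9 ≤ 12, expected clicks 10 + 13 = 23.
slot 8 + slot 7: cost 8 + 3 = 11 ≤ 12, expected clicks 6 + 13 = 19.
Best is slot 2 and slot 7 with total expected clicks 23.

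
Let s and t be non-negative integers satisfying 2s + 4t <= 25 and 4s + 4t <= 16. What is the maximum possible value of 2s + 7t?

28

(s,t)=(0,4) is feasible, giving 28.
(s,t)=(1,3) is feasible, giving 23.
Maximum is 28 at (s,t)=(0,4).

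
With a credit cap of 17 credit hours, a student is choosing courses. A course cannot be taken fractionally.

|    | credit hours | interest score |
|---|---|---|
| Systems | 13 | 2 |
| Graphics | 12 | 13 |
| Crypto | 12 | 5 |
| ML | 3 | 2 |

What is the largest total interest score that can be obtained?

15

Graphics + ML: credit hours 12 + 3 = 15 ≤ 17, interest score 13 + 2 = 15.
Graphics: credit hours 12 ≤ 17, interest score 13.
Best is Graphics and ML with total interest score 15.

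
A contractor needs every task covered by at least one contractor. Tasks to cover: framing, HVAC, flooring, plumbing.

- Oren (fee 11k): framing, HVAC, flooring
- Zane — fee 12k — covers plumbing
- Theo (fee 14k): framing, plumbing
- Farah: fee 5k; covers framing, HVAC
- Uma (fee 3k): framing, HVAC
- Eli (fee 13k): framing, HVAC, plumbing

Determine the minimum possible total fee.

23

The greedy cost-per-new-task heuristic would pick Uma, Oren, and Zane for 26, but a cheaper cover exists.
Choose Oren and Zane: together they cover framing, HVAC, flooring, plumbing — every task.
Total fee: 11 + 12 = 23.
No cover costs less than 23.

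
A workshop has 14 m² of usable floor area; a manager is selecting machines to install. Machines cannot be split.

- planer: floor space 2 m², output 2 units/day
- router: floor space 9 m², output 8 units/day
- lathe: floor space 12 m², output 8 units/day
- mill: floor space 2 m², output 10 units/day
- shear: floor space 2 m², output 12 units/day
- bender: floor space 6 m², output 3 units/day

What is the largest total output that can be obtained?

30

This is a 0-1 knapsack instance.
Allowing fractional choices, the relaxed optimum would be about 31.1, but machines are indivisible.
router + mill + shear: floor space 9 + 2 + 2 = 13 ≤ 14, output 8 + 10 + 12 = 30.
planer + mill + shear + bender: floor space 2 + 2 + 2 + 6 = 12 ≤ 14, output 2 + 10 + 12 + 3 = 27.
mill + shear + bender: floor space 2 + 2 + 6 = 10 ≤ 14, output 10 + 12 + 3 = 25.
Best is router, mill, and shear with total output 30.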